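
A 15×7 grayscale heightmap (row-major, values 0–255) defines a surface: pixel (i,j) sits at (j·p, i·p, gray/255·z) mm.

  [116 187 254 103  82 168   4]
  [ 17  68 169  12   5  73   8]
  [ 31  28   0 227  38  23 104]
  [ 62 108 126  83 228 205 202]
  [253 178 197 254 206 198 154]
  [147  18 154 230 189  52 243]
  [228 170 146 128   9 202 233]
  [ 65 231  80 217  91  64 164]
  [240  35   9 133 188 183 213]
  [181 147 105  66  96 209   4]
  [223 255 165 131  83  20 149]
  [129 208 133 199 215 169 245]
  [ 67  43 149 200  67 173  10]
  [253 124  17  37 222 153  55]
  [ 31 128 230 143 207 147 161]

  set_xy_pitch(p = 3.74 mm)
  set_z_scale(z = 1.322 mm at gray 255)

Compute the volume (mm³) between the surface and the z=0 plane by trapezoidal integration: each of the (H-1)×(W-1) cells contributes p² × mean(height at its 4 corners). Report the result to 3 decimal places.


803.732

height_mm = gray/255 × 1.322; cell vol = 3.74² × mean(4 corners)
unit = 3.74² × 1.322 / (4×255) = 0.018129 mm³ per gray-sum
row 0: Σ corner-gray over 6 cells = 2387  → 43.2740
row 1: Σ corner-gray over 6 cells = 1446  → 26.2146
row 2: Σ corner-gray over 6 cells = 2531  → 45.8846
row 3: Σ corner-gray over 6 cells = 4237  → 76.8127
row 4: Σ corner-gray over 6 cells = 4149  → 75.2173
row 5: Σ corner-gray over 6 cells = 3447  → 62.4908
row 6: Σ corner-gray over 6 cells = 3366  → 61.0223
row 7: Σ corner-gray over 6 cells = 3144  → 56.9977
row 8: Σ corner-gray over 6 cells = 2980  → 54.0245
row 9: Σ corner-gray over 6 cells = 3111  → 56.3994
row 10: Σ corner-gray over 6 cells = 3902  → 70.7395
row 11: Σ corner-gray over 6 cells = 3563  → 64.5937
row 12: Σ corner-gray over 6 cells = 2755  → 49.9455
row 13: Σ corner-gray over 6 cells = 3316  → 60.1159
Σ rows: total corner-gray = 44334  → 803.7323 mm³


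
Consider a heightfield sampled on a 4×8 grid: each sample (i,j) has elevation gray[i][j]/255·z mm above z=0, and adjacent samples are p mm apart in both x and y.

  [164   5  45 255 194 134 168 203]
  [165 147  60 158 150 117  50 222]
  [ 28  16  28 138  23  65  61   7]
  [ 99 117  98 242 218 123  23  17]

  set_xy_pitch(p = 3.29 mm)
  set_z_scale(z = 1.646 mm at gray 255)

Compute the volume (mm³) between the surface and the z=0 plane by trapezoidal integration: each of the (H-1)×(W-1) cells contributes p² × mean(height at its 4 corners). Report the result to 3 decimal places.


150.619

height_mm = gray/255 × 1.646; cell vol = 3.29² × mean(4 corners)
unit = 3.29² × 1.646 / (4×255) = 0.0174671 mm³ per gray-sum
row 0: Σ corner-gray over 7 cells = 3720  → 64.9777
row 1: Σ corner-gray over 7 cells = 2448  → 42.7595
row 2: Σ corner-gray over 7 cells = 2455  → 42.8818
Σ rows: total corner-gray = 8623  → 150.6190 mm³


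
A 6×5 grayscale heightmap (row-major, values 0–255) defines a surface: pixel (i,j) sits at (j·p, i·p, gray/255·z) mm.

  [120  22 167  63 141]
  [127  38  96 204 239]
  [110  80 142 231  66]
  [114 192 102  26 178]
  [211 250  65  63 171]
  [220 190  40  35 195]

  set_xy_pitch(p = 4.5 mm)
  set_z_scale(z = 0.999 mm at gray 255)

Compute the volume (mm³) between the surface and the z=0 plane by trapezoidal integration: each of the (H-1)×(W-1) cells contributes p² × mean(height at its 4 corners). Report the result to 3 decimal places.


200.275

height_mm = gray/255 × 0.999; cell vol = 4.5² × mean(4 corners)
unit = 4.5² × 0.999 / (4×255) = 0.0198331 mm³ per gray-sum
row 0: Σ corner-gray over 4 cells = 1807  → 35.8384
row 1: Σ corner-gray over 4 cells = 2124  → 42.1255
row 2: Σ corner-gray over 4 cells = 2014  → 39.9438
row 3: Σ corner-gray over 4 cells = 2070  → 41.0545
row 4: Σ corner-gray over 4 cells = 2083  → 41.3123
Σ rows: total corner-gray = 10098  → 200.2745 mm³


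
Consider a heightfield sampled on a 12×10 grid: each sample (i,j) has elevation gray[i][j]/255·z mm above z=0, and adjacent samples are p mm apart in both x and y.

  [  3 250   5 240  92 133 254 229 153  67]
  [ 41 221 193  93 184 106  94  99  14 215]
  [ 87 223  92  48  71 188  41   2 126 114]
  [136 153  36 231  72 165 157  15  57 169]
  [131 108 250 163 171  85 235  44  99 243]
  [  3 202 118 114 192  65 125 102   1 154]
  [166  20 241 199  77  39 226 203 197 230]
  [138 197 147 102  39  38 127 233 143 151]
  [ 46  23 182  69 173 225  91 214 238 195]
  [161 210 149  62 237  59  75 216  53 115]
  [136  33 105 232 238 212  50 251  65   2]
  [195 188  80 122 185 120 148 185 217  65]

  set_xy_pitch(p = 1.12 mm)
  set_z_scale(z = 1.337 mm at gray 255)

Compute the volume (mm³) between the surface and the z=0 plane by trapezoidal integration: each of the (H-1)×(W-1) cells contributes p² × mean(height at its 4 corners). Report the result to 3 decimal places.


86.451

height_mm = gray/255 × 1.337; cell vol = 1.12² × mean(4 corners)
unit = 1.12² × 1.337 / (4×255) = 0.00164425 mm³ per gray-sum
row 0: Σ corner-gray over 9 cells = 5046  → 8.2969
row 1: Σ corner-gray over 9 cells = 4047  → 6.6543
row 2: Σ corner-gray over 9 cells = 3860  → 6.3468
row 3: Σ corner-gray over 9 cells = 4761  → 7.8283
row 4: Σ corner-gray over 9 cells = 4679  → 7.6934
row 5: Σ corner-gray over 9 cells = 4795  → 7.8842
row 6: Σ corner-gray over 9 cells = 5141  → 8.4531
row 7: Σ corner-gray over 9 cells = 5012  → 8.2410
row 8: Σ corner-gray over 9 cells = 5069  → 8.3347
row 9: Σ corner-gray over 9 cells = 4908  → 8.0700
row 10: Σ corner-gray over 9 cells = 5260  → 8.6487
Σ rows: total corner-gray = 52578  → 86.4513 mm³


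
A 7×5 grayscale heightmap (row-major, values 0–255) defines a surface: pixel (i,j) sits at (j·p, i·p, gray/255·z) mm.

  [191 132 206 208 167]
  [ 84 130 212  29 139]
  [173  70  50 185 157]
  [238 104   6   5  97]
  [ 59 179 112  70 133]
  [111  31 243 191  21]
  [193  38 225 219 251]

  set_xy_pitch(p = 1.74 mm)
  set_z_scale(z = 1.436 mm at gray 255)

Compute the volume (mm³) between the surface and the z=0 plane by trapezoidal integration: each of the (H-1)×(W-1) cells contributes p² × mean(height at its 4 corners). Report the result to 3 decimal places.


50.083

height_mm = gray/255 × 1.436; cell vol = 1.74² × mean(4 corners)
unit = 1.74² × 1.436 / (4×255) = 0.00426239 mm³ per gray-sum
row 0: Σ corner-gray over 4 cells = 2415  → 10.2937
row 1: Σ corner-gray over 4 cells = 1905  → 8.1198
row 2: Σ corner-gray over 4 cells = 1505  → 6.4149
row 3: Σ corner-gray over 4 cells = 1479  → 6.3041
row 4: Σ corner-gray over 4 cells = 1976  → 8.4225
row 5: Σ corner-gray over 4 cells = 2470  → 10.5281
Σ rows: total corner-gray = 11750  → 50.0830 mm³


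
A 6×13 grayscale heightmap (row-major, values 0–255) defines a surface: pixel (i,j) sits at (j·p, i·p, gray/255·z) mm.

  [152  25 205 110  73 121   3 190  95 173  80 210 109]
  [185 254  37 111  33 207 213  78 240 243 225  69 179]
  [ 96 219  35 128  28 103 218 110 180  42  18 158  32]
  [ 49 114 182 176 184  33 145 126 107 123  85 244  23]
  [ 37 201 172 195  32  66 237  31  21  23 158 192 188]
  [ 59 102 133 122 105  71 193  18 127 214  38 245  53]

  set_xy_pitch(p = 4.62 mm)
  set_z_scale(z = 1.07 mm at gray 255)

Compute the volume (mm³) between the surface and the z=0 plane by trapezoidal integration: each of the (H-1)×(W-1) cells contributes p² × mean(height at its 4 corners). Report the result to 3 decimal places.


height_mm = gray/255 × 1.07; cell vol = 4.62² × mean(4 corners)
unit = 4.62² × 1.07 / (4×255) = 0.0223907 mm³ per gray-sum
row 0: Σ corner-gray over 12 cells = 6615  → 148.1144
row 1: Σ corner-gray over 12 cells = 6390  → 143.0765
row 2: Σ corner-gray over 12 cells = 5716  → 127.9852
row 3: Σ corner-gray over 12 cells = 5991  → 134.1426
row 4: Σ corner-gray over 12 cells = 5729  → 128.2763
Σ rows: total corner-gray = 30441  → 681.5951 mm³

681.595


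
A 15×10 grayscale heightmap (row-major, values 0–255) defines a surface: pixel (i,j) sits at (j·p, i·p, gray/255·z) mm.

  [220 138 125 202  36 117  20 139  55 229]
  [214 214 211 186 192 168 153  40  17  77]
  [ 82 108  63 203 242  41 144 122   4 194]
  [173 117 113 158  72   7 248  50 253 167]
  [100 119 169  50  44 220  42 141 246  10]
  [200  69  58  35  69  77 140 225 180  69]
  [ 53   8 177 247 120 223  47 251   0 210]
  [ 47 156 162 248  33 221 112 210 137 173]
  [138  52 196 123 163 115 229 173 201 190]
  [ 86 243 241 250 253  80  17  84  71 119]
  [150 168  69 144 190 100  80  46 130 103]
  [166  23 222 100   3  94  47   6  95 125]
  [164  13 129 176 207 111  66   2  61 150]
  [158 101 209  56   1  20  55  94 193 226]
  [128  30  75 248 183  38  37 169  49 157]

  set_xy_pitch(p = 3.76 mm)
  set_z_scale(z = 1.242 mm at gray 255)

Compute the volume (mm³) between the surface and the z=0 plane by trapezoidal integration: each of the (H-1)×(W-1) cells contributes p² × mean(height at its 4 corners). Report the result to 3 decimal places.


height_mm = gray/255 × 1.242; cell vol = 3.76² × mean(4 corners)
unit = 3.76² × 1.242 / (4×255) = 0.0172146 mm³ per gray-sum
row 0: Σ corner-gray over 9 cells = 4766  → 82.0448
row 1: Σ corner-gray over 9 cells = 4783  → 82.3375
row 2: Σ corner-gray over 9 cells = 4506  → 77.5690
row 3: Σ corner-gray over 9 cells = 4548  → 78.2920
row 4: Σ corner-gray over 9 cells = 4147  → 71.3890
row 5: Σ corner-gray over 9 cells = 4384  → 75.4688
row 6: Σ corner-gray over 9 cells = 5187  → 89.2922
row 7: Σ corner-gray over 9 cells = 5610  → 96.5739
row 8: Σ corner-gray over 9 cells = 5515  → 94.9386
row 9: Σ corner-gray over 9 cells = 4790  → 82.4580
row 10: Σ corner-gray over 9 cells = 3578  → 61.5939
row 11: Σ corner-gray over 9 cells = 3315  → 57.0664
row 12: Σ corner-gray over 9 cells = 3686  → 63.4530
row 13: Σ corner-gray over 9 cells = 3785  → 65.1573
Σ rows: total corner-gray = 62600  → 1077.6344 mm³

1077.634


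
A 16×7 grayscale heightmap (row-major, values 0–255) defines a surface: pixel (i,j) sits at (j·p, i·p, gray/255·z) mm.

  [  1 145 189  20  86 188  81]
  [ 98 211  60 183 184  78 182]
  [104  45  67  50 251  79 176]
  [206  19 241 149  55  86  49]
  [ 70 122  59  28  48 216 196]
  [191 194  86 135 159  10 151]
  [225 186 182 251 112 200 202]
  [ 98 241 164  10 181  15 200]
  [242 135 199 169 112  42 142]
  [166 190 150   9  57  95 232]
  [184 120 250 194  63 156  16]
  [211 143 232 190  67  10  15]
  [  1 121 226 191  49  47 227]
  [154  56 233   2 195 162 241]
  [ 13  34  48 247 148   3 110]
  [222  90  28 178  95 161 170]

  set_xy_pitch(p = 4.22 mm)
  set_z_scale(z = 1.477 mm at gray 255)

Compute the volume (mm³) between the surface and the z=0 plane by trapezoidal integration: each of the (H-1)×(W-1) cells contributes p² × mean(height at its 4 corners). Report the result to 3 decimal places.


height_mm = gray/255 × 1.477; cell vol = 4.22² × mean(4 corners)
unit = 4.22² × 1.477 / (4×255) = 0.0257873 mm³ per gray-sum
row 0: Σ corner-gray over 6 cells = 3050  → 78.6511
row 1: Σ corner-gray over 6 cells = 2976  → 76.7429
row 2: Σ corner-gray over 6 cells = 2619  → 67.5368
row 3: Σ corner-gray over 6 cells = 2567  → 66.1959
row 4: Σ corner-gray over 6 cells = 2722  → 70.1929
row 5: Σ corner-gray over 6 cells = 3799  → 97.9658
row 6: Σ corner-gray over 6 cells = 3809  → 98.2237
row 7: Σ corner-gray over 6 cells = 3218  → 82.9834
row 8: Σ corner-gray over 6 cells = 3098  → 79.8889
row 9: Σ corner-gray over 6 cells = 3166  → 81.6425
row 10: Σ corner-gray over 6 cells = 3276  → 84.4791
row 11: Σ corner-gray over 6 cells = 3006  → 77.5165
row 12: Σ corner-gray over 6 cells = 3187  → 82.1840
row 13: Σ corner-gray over 6 cells = 2774  → 71.5339
row 14: Σ corner-gray over 6 cells = 2579  → 66.5053
Σ rows: total corner-gray = 45846  → 1182.2428 mm³

1182.243


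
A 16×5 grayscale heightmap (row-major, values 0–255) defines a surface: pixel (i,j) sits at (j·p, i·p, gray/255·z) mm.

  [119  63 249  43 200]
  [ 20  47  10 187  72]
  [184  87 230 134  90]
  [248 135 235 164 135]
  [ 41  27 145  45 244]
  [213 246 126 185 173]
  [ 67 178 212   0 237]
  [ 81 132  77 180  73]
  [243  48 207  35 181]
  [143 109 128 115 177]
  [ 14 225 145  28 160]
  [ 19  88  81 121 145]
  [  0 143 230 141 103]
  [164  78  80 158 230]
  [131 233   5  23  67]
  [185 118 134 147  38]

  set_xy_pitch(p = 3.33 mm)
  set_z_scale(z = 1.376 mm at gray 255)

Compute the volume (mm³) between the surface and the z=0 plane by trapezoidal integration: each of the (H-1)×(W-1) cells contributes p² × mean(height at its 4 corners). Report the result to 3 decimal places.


height_mm = gray/255 × 1.376; cell vol = 3.33² × mean(4 corners)
unit = 3.33² × 1.376 / (4×255) = 0.0149591 mm³ per gray-sum
row 0: Σ corner-gray over 4 cells = 1609  → 24.0693
row 1: Σ corner-gray over 4 cells = 1756  → 26.2683
row 2: Σ corner-gray over 4 cells = 2627  → 39.2977
row 3: Σ corner-gray over 4 cells = 2170  → 32.4613
row 4: Σ corner-gray over 4 cells = 2219  → 33.1943
row 5: Σ corner-gray over 4 cells = 2584  → 38.6544
row 6: Σ corner-gray over 4 cells = 2016  → 30.1576
row 7: Σ corner-gray over 4 cells = 1936  → 28.9609
row 8: Σ corner-gray over 4 cells = 2028  → 30.3371
row 9: Σ corner-gray over 4 cells = 1994  → 29.8285
row 10: Σ corner-gray over 4 cells = 1714  → 25.6400
row 11: Σ corner-gray over 4 cells = 1875  → 28.0484
row 12: Σ corner-gray over 4 cells = 2157  → 32.2669
row 13: Σ corner-gray over 4 cells = 1746  → 26.1187
row 14: Σ corner-gray over 4 cells = 1741  → 26.0439
Σ rows: total corner-gray = 30172  → 451.3473 mm³

451.347


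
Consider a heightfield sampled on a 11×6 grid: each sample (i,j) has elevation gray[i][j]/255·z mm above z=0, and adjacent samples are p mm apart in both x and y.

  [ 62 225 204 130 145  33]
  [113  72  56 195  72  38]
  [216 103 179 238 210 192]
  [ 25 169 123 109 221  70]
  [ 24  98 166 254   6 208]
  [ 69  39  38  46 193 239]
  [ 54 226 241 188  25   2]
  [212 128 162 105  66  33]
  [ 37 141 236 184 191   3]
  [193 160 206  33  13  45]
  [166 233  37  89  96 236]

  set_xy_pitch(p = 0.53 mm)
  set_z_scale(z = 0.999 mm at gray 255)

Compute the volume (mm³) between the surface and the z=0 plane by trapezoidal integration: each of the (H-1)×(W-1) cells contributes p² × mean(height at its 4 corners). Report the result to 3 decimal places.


7.134

height_mm = gray/255 × 0.999; cell vol = 0.53² × mean(4 corners)
unit = 0.53² × 0.999 / (4×255) = 0.000275117 mm³ per gray-sum
row 0: Σ corner-gray over 5 cells = 2444  → 0.6724
row 1: Σ corner-gray over 5 cells = 2809  → 0.7728
row 2: Σ corner-gray over 5 cells = 3207  → 0.8823
row 3: Σ corner-gray over 5 cells = 2619  → 0.7205
row 4: Σ corner-gray over 5 cells = 2220  → 0.6108
row 5: Σ corner-gray over 5 cells = 2356  → 0.6482
row 6: Σ corner-gray over 5 cells = 2583  → 0.7106
row 7: Σ corner-gray over 5 cells = 2711  → 0.7458
row 8: Σ corner-gray over 5 cells = 2606  → 0.7170
row 9: Σ corner-gray over 5 cells = 2374  → 0.6531
Σ rows: total corner-gray = 25929  → 7.1335 mm³


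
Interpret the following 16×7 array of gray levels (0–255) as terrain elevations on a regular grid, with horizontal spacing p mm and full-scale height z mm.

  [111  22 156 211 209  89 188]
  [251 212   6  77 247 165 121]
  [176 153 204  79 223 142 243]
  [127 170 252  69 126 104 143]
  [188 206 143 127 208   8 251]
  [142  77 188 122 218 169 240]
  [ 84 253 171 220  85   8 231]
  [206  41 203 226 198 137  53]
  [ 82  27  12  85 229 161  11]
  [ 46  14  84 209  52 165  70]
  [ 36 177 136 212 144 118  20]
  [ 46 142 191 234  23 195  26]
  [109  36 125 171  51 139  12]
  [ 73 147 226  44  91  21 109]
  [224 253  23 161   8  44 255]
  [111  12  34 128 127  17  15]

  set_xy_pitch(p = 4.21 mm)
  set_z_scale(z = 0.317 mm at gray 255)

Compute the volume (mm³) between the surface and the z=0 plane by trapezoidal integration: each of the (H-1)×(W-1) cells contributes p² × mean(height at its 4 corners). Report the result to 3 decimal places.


259.626

height_mm = gray/255 × 0.317; cell vol = 4.21² × mean(4 corners)
unit = 4.21² × 0.317 / (4×255) = 0.00550837 mm³ per gray-sum
row 0: Σ corner-gray over 6 cells = 3459  → 19.0535
row 1: Σ corner-gray over 6 cells = 3807  → 20.9704
row 2: Σ corner-gray over 6 cells = 3733  → 20.5628
row 3: Σ corner-gray over 6 cells = 3535  → 19.4721
row 4: Σ corner-gray over 6 cells = 3753  → 20.6729
row 5: Σ corner-gray over 6 cells = 3719  → 20.4856
row 6: Σ corner-gray over 6 cells = 3658  → 20.1496
row 7: Σ corner-gray over 6 cells = 2990  → 16.4700
row 8: Σ corner-gray over 6 cells = 2285  → 12.5866
row 9: Σ corner-gray over 6 cells = 2794  → 15.3904
row 10: Σ corner-gray over 6 cells = 3272  → 18.0234
row 11: Σ corner-gray over 6 cells = 2807  → 15.4620
row 12: Σ corner-gray over 6 cells = 2405  → 13.2476
row 13: Σ corner-gray over 6 cells = 2697  → 14.8561
row 14: Σ corner-gray over 6 cells = 2219  → 12.2231
Σ rows: total corner-gray = 47133  → 259.6261 mm³


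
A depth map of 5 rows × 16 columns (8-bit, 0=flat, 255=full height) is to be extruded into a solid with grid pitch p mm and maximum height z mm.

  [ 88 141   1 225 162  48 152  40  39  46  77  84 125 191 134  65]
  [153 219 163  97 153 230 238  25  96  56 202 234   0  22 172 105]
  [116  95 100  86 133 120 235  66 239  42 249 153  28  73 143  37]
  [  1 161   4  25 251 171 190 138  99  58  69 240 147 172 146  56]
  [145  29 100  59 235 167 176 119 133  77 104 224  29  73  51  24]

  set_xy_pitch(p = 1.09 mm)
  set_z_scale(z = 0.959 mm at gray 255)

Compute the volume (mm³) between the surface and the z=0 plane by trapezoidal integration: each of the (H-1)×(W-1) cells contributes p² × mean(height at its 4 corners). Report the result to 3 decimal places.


32.953

height_mm = gray/255 × 0.959; cell vol = 1.09² × mean(4 corners)
unit = 1.09² × 0.959 / (4×255) = 0.00111705 mm³ per gray-sum
row 0: Σ corner-gray over 15 cells = 7155  → 7.9925
row 1: Σ corner-gray over 15 cells = 7749  → 8.6560
row 2: Σ corner-gray over 15 cells = 7476  → 8.3510
row 3: Σ corner-gray over 15 cells = 7120  → 7.9534
Σ rows: total corner-gray = 29500  → 32.9529 mm³


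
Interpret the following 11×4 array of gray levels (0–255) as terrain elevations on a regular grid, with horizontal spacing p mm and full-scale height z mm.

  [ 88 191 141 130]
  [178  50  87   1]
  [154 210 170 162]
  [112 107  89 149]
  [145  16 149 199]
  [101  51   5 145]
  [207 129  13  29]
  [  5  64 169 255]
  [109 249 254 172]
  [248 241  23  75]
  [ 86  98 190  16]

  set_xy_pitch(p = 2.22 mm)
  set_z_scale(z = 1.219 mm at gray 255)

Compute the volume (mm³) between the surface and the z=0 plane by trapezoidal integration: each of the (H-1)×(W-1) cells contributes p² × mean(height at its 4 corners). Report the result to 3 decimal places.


height_mm = gray/255 × 1.219; cell vol = 2.22² × mean(4 corners)
unit = 2.22² × 1.219 / (4×255) = 0.00588992 mm³ per gray-sum
row 0: Σ corner-gray over 3 cells = 1335  → 7.8630
row 1: Σ corner-gray over 3 cells = 1529  → 9.0057
row 2: Σ corner-gray over 3 cells = 1729  → 10.1837
row 3: Σ corner-gray over 3 cells = 1327  → 7.8159
row 4: Σ corner-gray over 3 cells = 1032  → 6.0784
row 5: Σ corner-gray over 3 cells = 878  → 5.1714
row 6: Σ corner-gray over 3 cells = 1246  → 7.3388
row 7: Σ corner-gray over 3 cells = 2013  → 11.8564
row 8: Σ corner-gray over 3 cells = 2138  → 12.5927
row 9: Σ corner-gray over 3 cells = 1529  → 9.0057
Σ rows: total corner-gray = 14756  → 86.9117 mm³

86.912


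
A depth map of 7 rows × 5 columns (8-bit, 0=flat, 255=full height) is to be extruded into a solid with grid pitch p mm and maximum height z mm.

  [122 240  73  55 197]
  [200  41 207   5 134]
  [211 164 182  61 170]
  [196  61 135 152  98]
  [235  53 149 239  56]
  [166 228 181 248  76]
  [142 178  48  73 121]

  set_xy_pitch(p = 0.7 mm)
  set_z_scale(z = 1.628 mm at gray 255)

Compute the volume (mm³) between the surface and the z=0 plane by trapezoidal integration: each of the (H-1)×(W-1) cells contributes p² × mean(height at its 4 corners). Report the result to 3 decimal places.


10.499

height_mm = gray/255 × 1.628; cell vol = 0.7² × mean(4 corners)
unit = 0.7² × 1.628 / (4×255) = 0.000782078 mm³ per gray-sum
row 0: Σ corner-gray over 4 cells = 1895  → 1.4820
row 1: Σ corner-gray over 4 cells = 2035  → 1.5915
row 2: Σ corner-gray over 4 cells = 2185  → 1.7088
row 3: Σ corner-gray over 4 cells = 2163  → 1.6916
row 4: Σ corner-gray over 4 cells = 2729  → 2.1343
row 5: Σ corner-gray over 4 cells = 2417  → 1.8903
Σ rows: total corner-gray = 13424  → 10.4986 mm³


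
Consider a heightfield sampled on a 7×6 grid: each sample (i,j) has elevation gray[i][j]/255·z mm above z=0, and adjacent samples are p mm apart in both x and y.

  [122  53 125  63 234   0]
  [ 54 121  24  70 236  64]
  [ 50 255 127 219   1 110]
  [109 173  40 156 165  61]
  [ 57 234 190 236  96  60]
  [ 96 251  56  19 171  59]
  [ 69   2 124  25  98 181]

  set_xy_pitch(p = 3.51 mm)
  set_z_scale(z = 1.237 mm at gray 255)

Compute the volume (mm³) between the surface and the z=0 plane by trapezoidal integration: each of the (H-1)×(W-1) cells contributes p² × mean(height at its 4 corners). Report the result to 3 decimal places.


218.439

height_mm = gray/255 × 1.237; cell vol = 3.51² × mean(4 corners)
unit = 3.51² × 1.237 / (4×255) = 0.0149411 mm³ per gray-sum
row 0: Σ corner-gray over 5 cells = 2092  → 31.2569
row 1: Σ corner-gray over 5 cells = 2384  → 35.6197
row 2: Σ corner-gray over 5 cells = 2602  → 38.8768
row 3: Σ corner-gray over 5 cells = 2867  → 42.8363
row 4: Σ corner-gray over 5 cells = 2778  → 41.5065
row 5: Σ corner-gray over 5 cells = 1897  → 28.3433
Σ rows: total corner-gray = 14620  → 218.4395 mm³


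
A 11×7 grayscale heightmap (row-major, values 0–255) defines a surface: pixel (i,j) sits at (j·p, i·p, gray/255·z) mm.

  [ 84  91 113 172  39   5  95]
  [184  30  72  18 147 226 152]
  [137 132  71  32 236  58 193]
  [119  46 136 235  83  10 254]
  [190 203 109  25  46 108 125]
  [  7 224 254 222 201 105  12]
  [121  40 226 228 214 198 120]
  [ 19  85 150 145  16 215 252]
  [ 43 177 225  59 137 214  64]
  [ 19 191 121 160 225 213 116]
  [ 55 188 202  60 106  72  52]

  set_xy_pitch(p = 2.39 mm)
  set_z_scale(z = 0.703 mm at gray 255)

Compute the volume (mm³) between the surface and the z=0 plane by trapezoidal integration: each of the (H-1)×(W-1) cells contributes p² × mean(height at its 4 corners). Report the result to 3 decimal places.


124.830

height_mm = gray/255 × 0.703; cell vol = 2.39² × mean(4 corners)
unit = 2.39² × 0.703 / (4×255) = 0.00393687 mm³ per gray-sum
row 0: Σ corner-gray over 6 cells = 2341  → 9.2162
row 1: Σ corner-gray over 6 cells = 2710  → 10.6689
row 2: Σ corner-gray over 6 cells = 2781  → 10.9484
row 3: Σ corner-gray over 6 cells = 2690  → 10.5902
row 4: Σ corner-gray over 6 cells = 3328  → 13.1019
row 5: Σ corner-gray over 6 cells = 4084  → 16.0782
row 6: Σ corner-gray over 6 cells = 3546  → 13.9601
row 7: Σ corner-gray over 6 cells = 3224  → 12.6925
row 8: Σ corner-gray over 6 cells = 3686  → 14.5113
row 9: Σ corner-gray over 6 cells = 3318  → 13.0625
Σ rows: total corner-gray = 31708  → 124.8302 mm³


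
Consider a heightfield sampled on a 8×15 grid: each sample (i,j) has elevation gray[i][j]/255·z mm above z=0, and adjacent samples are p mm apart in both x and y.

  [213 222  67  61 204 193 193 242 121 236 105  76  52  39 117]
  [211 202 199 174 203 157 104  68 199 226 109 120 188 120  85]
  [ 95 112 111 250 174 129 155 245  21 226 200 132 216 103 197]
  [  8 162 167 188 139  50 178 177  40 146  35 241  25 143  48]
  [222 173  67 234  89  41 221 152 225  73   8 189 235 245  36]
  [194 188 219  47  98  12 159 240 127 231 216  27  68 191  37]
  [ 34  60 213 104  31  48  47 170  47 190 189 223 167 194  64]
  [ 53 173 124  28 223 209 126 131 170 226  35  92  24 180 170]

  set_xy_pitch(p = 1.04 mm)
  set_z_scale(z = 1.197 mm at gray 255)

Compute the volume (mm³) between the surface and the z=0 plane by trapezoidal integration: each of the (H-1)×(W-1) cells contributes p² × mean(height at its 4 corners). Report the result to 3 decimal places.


70.175

height_mm = gray/255 × 1.197; cell vol = 1.04² × mean(4 corners)
unit = 1.04² × 1.197 / (4×255) = 0.00126929 mm³ per gray-sum
row 0: Σ corner-gray over 14 cells = 8386  → 10.6443
row 1: Σ corner-gray over 14 cells = 8874  → 11.2637
row 2: Σ corner-gray over 14 cells = 7878  → 9.9995
row 3: Σ corner-gray over 14 cells = 7600  → 9.6466
row 4: Σ corner-gray over 14 cells = 8039  → 10.2038
row 5: Σ corner-gray over 14 cells = 7341  → 9.3179
row 6: Σ corner-gray over 14 cells = 7169  → 9.0995
Σ rows: total corner-gray = 55287  → 70.1752 mm³


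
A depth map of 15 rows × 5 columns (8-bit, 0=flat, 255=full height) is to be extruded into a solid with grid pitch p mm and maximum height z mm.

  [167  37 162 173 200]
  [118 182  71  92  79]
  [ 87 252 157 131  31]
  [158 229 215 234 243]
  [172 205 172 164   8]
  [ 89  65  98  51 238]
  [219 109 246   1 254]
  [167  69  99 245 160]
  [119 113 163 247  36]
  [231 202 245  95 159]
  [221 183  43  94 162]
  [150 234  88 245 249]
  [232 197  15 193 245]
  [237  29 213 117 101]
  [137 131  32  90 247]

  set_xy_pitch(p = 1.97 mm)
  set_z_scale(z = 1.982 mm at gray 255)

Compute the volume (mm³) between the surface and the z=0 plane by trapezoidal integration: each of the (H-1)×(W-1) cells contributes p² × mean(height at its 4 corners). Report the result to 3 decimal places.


height_mm = gray/255 × 1.982; cell vol = 1.97² × mean(4 corners)
unit = 1.97² × 1.982 / (4×255) = 0.00754112 mm³ per gray-sum
row 0: Σ corner-gray over 4 cells = 1998  → 15.0672
row 1: Σ corner-gray over 4 cells = 2085  → 15.7232
row 2: Σ corner-gray over 4 cells = 2955  → 22.2840
row 3: Σ corner-gray over 4 cells = 3019  → 22.7666
row 4: Σ corner-gray over 4 cells = 2017  → 15.2104
row 5: Σ corner-gray over 4 cells = 1940  → 14.6298
row 6: Σ corner-gray over 4 cells = 2338  → 17.6311
row 7: Σ corner-gray over 4 cells = 2354  → 17.7518
row 8: Σ corner-gray over 4 cells = 2675  → 20.1725
row 9: Σ corner-gray over 4 cells = 2497  → 18.8302
row 10: Σ corner-gray over 4 cells = 2556  → 19.2751
row 11: Σ corner-gray over 4 cells = 2820  → 21.2660
row 12: Σ corner-gray over 4 cells = 2343  → 17.6688
row 13: Σ corner-gray over 4 cells = 1946  → 14.6750
Σ rows: total corner-gray = 33543  → 252.9518 mm³

252.952


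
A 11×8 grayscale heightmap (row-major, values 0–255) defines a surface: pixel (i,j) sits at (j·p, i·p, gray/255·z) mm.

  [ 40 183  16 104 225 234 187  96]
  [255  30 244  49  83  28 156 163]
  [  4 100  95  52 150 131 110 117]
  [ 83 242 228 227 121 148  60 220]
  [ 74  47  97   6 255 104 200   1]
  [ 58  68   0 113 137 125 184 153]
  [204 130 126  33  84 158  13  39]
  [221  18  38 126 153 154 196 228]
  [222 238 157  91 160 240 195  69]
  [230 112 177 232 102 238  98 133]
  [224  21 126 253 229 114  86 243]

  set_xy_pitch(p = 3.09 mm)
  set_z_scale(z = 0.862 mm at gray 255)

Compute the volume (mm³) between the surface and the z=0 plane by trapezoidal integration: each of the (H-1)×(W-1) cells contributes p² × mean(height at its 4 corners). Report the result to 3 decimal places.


294.868

height_mm = gray/255 × 0.862; cell vol = 3.09² × mean(4 corners)
unit = 3.09² × 0.862 / (4×255) = 0.00806908 mm³ per gray-sum
row 0: Σ corner-gray over 7 cells = 3632  → 29.3069
row 1: Σ corner-gray over 7 cells = 2995  → 24.1669
row 2: Σ corner-gray over 7 cells = 3752  → 30.2752
row 3: Σ corner-gray over 7 cells = 3848  → 31.0498
row 4: Σ corner-gray over 7 cells = 2958  → 23.8683
row 5: Σ corner-gray over 7 cells = 2796  → 22.5611
row 6: Σ corner-gray over 7 cells = 3150  → 25.4176
row 7: Σ corner-gray over 7 cells = 4272  → 34.4711
row 8: Σ corner-gray over 7 cells = 4734  → 38.1990
row 9: Σ corner-gray over 7 cells = 4406  → 35.5524
Σ rows: total corner-gray = 36543  → 294.8684 mm³


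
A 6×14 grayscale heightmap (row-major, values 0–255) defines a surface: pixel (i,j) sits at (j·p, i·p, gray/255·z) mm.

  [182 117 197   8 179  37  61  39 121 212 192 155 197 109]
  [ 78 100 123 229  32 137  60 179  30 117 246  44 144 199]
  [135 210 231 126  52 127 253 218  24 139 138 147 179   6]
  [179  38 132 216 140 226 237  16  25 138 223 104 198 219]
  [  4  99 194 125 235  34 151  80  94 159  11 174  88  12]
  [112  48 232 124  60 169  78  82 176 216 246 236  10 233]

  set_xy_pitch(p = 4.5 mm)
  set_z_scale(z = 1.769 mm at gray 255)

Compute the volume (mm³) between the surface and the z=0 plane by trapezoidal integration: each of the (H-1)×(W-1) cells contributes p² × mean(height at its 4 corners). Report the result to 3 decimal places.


1207.140

height_mm = gray/255 × 1.769; cell vol = 4.5² × mean(4 corners)
unit = 4.5² × 1.769 / (4×255) = 0.0351199 mm³ per gray-sum
row 0: Σ corner-gray over 13 cells = 6480  → 227.5766
row 1: Σ corner-gray over 13 cells = 6988  → 245.4175
row 2: Σ corner-gray over 13 cells = 7613  → 267.3674
row 3: Σ corner-gray over 13 cells = 6688  → 234.8816
row 4: Σ corner-gray over 13 cells = 6603  → 231.8964
Σ rows: total corner-gray = 34372  → 1207.1396 mm³


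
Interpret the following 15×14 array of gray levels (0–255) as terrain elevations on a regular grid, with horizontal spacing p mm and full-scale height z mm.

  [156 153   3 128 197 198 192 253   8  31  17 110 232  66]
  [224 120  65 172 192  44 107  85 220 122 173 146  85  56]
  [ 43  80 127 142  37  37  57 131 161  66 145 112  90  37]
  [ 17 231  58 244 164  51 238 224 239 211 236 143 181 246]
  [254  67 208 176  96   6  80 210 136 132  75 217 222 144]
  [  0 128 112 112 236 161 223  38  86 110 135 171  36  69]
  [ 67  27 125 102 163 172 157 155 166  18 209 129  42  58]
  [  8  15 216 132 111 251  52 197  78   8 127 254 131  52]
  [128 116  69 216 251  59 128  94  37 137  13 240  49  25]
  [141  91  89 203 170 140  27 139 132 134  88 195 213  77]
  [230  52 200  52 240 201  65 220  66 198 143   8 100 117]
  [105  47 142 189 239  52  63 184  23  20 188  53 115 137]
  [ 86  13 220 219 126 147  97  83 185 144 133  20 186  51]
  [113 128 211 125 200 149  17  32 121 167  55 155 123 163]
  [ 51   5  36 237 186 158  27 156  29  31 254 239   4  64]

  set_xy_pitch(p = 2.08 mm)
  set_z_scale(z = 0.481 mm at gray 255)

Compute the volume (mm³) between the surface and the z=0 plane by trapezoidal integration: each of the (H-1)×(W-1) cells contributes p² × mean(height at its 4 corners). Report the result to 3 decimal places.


height_mm = gray/255 × 0.481; cell vol = 2.08² × mean(4 corners)
unit = 2.08² × 0.481 / (4×255) = 0.00204019 mm³ per gray-sum
row 0: Σ corner-gray over 13 cells = 6608  → 13.4816
row 1: Σ corner-gray over 13 cells = 5792  → 11.8168
row 2: Σ corner-gray over 13 cells = 7153  → 14.5935
row 3: Σ corner-gray over 13 cells = 8351  → 17.0377
row 4: Σ corner-gray over 13 cells = 6813  → 13.8998
row 5: Σ corner-gray over 13 cells = 6220  → 12.6900
row 6: Σ corner-gray over 13 cells = 6259  → 12.7696
row 7: Σ corner-gray over 13 cells = 6175  → 12.5982
row 8: Σ corner-gray over 13 cells = 6431  → 13.1205
row 9: Σ corner-gray over 13 cells = 6897  → 14.0712
row 10: Σ corner-gray over 13 cells = 6309  → 12.8716
row 11: Σ corner-gray over 13 cells = 6155  → 12.5574
row 12: Σ corner-gray over 13 cells = 6525  → 13.3123
row 13: Σ corner-gray over 13 cells = 6081  → 12.4064
Σ rows: total corner-gray = 91769  → 187.2266 mm³

187.227


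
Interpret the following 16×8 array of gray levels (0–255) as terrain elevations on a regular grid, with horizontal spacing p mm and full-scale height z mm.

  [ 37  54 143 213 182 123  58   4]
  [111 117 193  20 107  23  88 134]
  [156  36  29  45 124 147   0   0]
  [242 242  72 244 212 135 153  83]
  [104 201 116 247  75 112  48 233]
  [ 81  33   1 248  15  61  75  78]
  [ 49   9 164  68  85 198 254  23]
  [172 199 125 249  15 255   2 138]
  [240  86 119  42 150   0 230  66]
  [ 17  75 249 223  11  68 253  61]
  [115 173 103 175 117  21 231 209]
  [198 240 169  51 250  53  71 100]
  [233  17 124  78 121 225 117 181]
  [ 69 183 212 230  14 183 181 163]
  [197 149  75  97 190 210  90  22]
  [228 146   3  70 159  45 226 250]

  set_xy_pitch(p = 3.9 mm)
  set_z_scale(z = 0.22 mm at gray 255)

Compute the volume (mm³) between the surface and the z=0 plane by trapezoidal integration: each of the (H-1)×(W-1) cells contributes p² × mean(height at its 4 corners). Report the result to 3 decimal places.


171.591

height_mm = gray/255 × 0.22; cell vol = 3.9² × mean(4 corners)
unit = 3.9² × 0.22 / (4×255) = 0.00328059 mm³ per gray-sum
row 0: Σ corner-gray over 7 cells = 2928  → 9.6056
row 1: Σ corner-gray over 7 cells = 2259  → 7.4108
row 2: Σ corner-gray over 7 cells = 3359  → 11.0195
row 3: Σ corner-gray over 7 cells = 4376  → 14.3559
row 4: Σ corner-gray over 7 cells = 2960  → 9.7105
row 5: Σ corner-gray over 7 cells = 2653  → 8.7034
row 6: Σ corner-gray over 7 cells = 3628  → 11.9020
row 7: Σ corner-gray over 7 cells = 3560  → 11.6789
row 8: Σ corner-gray over 7 cells = 3396  → 11.1409
row 9: Σ corner-gray over 7 cells = 3800  → 12.4662
row 10: Σ corner-gray over 7 cells = 3930  → 12.8927
row 11: Σ corner-gray over 7 cells = 3744  → 12.2825
row 12: Σ corner-gray over 7 cells = 4016  → 13.1748
row 13: Σ corner-gray over 7 cells = 4079  → 13.3815
row 14: Σ corner-gray over 7 cells = 3617  → 11.8659
Σ rows: total corner-gray = 52305  → 171.5912 mm³


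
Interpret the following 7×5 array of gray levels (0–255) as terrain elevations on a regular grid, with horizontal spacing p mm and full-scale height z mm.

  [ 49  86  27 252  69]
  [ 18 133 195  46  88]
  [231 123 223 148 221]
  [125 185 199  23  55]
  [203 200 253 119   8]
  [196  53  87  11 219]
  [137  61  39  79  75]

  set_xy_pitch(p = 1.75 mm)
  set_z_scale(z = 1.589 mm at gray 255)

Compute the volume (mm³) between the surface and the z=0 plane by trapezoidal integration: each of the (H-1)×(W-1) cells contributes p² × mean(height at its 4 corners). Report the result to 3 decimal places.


57.909

height_mm = gray/255 × 1.589; cell vol = 1.75² × mean(4 corners)
unit = 1.75² × 1.589 / (4×255) = 0.00477089 mm³ per gray-sum
row 0: Σ corner-gray over 4 cells = 1702  → 8.1201
row 1: Σ corner-gray over 4 cells = 2294  → 10.9444
row 2: Σ corner-gray over 4 cells = 2434  → 11.6124
row 3: Σ corner-gray over 4 cells = 2349  → 11.2068
row 4: Σ corner-gray over 4 cells = 2072  → 9.8853
row 5: Σ corner-gray over 4 cells = 1287  → 6.1401
Σ rows: total corner-gray = 12138  → 57.9091 mm³


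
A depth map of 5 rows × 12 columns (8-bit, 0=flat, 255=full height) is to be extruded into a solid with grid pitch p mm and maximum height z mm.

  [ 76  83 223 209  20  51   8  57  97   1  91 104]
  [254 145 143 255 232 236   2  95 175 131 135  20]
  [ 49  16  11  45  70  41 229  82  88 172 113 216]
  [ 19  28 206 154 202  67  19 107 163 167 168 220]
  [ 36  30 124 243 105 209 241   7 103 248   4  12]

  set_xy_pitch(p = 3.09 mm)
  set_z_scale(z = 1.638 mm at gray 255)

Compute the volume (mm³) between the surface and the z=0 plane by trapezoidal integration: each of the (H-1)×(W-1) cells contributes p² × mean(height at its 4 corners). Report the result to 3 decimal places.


height_mm = gray/255 × 1.638; cell vol = 3.09² × mean(4 corners)
unit = 3.09² × 1.638 / (4×255) = 0.0153331 mm³ per gray-sum
row 0: Σ corner-gray over 11 cells = 5232  → 80.2229
row 1: Σ corner-gray over 11 cells = 5371  → 82.3542
row 2: Σ corner-gray over 11 cells = 4800  → 73.5990
row 3: Σ corner-gray over 11 cells = 5477  → 83.9795
Σ rows: total corner-gray = 20880  → 320.1557 mm³

320.156


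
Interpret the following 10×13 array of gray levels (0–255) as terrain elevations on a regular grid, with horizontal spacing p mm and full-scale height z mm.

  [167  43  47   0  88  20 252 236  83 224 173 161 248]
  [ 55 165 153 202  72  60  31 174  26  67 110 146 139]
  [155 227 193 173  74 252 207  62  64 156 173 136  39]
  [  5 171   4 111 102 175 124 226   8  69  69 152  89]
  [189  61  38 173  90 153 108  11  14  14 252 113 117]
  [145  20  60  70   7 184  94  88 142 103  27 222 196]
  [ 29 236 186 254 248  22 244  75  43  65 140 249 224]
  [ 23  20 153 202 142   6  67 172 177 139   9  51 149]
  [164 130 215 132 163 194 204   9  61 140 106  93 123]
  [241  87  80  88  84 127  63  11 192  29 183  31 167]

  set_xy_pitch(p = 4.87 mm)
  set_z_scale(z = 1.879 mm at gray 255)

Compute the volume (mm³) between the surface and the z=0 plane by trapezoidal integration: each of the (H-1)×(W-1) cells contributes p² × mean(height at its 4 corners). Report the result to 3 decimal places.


2237.334

height_mm = gray/255 × 1.879; cell vol = 4.87² × mean(4 corners)
unit = 4.87² × 1.879 / (4×255) = 0.0436903 mm³ per gray-sum
row 0: Σ corner-gray over 12 cells = 5675  → 247.9422
row 1: Σ corner-gray over 12 cells = 6234  → 272.3650
row 2: Σ corner-gray over 12 cells = 6144  → 268.4329
row 3: Σ corner-gray over 12 cells = 4876  → 213.0337
row 4: Σ corner-gray over 12 cells = 4735  → 206.8733
row 5: Σ corner-gray over 12 cells = 6152  → 268.7824
row 6: Σ corner-gray over 12 cells = 6225  → 271.9718
row 7: Σ corner-gray over 12 cells = 5629  → 245.9324
row 8: Σ corner-gray over 12 cells = 5539  → 242.0003
Σ rows: total corner-gray = 51209  → 2237.3340 mm³


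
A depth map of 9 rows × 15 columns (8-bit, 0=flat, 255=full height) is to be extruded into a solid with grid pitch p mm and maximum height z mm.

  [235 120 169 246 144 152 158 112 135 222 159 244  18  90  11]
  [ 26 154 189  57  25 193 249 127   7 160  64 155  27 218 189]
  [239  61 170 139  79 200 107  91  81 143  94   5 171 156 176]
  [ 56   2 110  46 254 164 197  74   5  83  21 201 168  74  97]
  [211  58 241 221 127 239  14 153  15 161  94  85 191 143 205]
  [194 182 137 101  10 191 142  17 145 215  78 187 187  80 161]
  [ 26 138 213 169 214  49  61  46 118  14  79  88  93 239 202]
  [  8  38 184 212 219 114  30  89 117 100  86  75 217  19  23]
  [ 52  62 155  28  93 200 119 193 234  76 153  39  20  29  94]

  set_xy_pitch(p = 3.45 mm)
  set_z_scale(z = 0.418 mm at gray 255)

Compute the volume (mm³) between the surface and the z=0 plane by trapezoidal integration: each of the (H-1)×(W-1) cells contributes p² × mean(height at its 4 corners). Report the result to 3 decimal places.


height_mm = gray/255 × 0.418; cell vol = 3.45² × mean(4 corners)
unit = 3.45² × 0.418 / (4×255) = 0.00487769 mm³ per gray-sum
row 0: Σ corner-gray over 14 cells = 7649  → 37.3095
row 1: Σ corner-gray over 14 cells = 6874  → 33.5292
row 2: Σ corner-gray over 14 cells = 6360  → 31.0221
row 3: Σ corner-gray over 14 cells = 6851  → 33.4171
row 4: Σ corner-gray over 14 cells = 7599  → 37.0656
row 5: Σ corner-gray over 14 cells = 6969  → 33.9926
row 6: Σ corner-gray over 14 cells = 6301  → 30.7343
row 7: Σ corner-gray over 14 cells = 5979  → 29.1637
Σ rows: total corner-gray = 54582  → 266.2341 mm³

266.234


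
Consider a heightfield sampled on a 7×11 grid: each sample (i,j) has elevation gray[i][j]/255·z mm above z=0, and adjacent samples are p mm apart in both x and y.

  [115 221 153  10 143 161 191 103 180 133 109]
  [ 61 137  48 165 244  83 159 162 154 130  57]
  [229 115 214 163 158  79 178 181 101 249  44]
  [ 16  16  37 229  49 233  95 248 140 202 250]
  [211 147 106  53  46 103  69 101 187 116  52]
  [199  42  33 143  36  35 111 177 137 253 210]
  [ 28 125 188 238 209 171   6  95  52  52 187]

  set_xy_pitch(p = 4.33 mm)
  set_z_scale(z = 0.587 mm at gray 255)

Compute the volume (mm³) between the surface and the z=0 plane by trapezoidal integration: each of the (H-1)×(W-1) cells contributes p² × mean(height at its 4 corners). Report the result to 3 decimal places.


338.962

height_mm = gray/255 × 0.587; cell vol = 4.33² × mean(4 corners)
unit = 4.33² × 0.587 / (4×255) = 0.0107898 mm³ per gray-sum
row 0: Σ corner-gray over 10 cells = 5496  → 59.3008
row 1: Σ corner-gray over 10 cells = 5831  → 62.9154
row 2: Σ corner-gray over 10 cells = 5913  → 63.8001
row 3: Σ corner-gray over 10 cells = 4883  → 52.6866
row 4: Σ corner-gray over 10 cells = 4462  → 48.1441
row 5: Σ corner-gray over 10 cells = 4830  → 52.1148
Σ rows: total corner-gray = 31415  → 338.9618 mm³
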